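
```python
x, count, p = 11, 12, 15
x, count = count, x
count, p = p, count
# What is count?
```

Trace:
`x, count, p = 11, 12, 15` → x = 11; count = 12; p = 15
`x, count = count, x` → x = 12; count = 11
`count, p = p, count` → count = 15; p = 11
So count = 15

Answer: 15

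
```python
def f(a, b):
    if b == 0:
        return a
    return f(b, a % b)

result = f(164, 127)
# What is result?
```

f(164, 127) -> f(127, 37) -> f(37, 16) -> f(16, 5) -> f(5, 1) -> f(1, 0) -> 1

Answer: 1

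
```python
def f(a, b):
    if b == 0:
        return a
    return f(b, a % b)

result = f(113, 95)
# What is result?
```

f(113, 95) -> f(95, 18) -> f(18, 5) -> f(5, 3) -> f(3, 2) -> f(2, 1) -> f(1, 0) -> 1

Answer: 1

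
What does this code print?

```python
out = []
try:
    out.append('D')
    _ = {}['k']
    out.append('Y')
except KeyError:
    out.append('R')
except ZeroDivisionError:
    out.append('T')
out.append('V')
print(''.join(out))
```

Execution trace: 'D' (try body) → 'R' (except KeyError) → 'V' (after the try/except). Output: DRV

Answer: DRV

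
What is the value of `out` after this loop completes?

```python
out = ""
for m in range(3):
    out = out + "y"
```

Repeat 'y' 3 times
`out` takes the values: "" → "y" → "yy" → "yyy"

Answer: "yyy"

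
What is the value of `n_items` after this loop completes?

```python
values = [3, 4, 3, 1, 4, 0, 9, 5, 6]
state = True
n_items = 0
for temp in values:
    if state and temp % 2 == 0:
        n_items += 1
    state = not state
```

Count even values at even positions
`n_items` takes the values: 0 → 1 → 2

Answer: 2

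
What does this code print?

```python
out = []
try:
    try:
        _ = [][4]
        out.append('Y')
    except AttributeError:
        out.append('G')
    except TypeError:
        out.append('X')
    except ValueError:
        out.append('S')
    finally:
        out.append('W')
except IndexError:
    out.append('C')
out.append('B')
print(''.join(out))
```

Execution trace: 'W' (finally) → 'C' (outer except IndexError) → 'B' (after the try/except). Output: WCB

Answer: WCB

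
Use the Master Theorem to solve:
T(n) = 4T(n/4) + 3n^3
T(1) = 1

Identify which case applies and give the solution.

a=4, b=4, f(n)=3n^3. log_4(4) = 1. Since c=3 > 1 and the regularity condition holds (4(n/4)^3 = (4/4^3)n^3 with 4/4^3 < 1), Case 3 applies: T(n) = Θ(f(n)) = O(n^3).

Answer: O(n^3) - Case 3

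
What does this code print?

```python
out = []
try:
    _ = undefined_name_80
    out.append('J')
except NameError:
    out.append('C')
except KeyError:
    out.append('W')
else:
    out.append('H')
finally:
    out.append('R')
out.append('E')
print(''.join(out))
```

Execution trace: 'C' (except NameError) → 'R' (finally) → 'E' (after the try/except). Output: CRE

Answer: CRE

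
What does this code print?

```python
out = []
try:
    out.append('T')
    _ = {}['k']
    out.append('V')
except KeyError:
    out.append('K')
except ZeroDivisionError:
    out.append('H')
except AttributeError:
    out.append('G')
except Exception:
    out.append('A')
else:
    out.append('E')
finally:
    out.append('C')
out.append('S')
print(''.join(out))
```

Execution trace: 'T' (try body) → 'K' (except KeyError) → 'C' (finally) → 'S' (after the try/except). Output: TKCS

Answer: TKCS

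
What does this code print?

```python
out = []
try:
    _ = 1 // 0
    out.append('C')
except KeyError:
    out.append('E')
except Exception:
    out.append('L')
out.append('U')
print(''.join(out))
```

Execution trace: 'L' (except Exception) → 'U' (after the try/except). Output: LU

Answer: LU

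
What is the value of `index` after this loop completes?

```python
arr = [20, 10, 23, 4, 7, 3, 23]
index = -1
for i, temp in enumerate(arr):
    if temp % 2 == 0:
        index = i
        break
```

First even number index in [20, 10, 23, 4, 7, 3, 23]
`index` takes the values: -1 → 0

Answer: 0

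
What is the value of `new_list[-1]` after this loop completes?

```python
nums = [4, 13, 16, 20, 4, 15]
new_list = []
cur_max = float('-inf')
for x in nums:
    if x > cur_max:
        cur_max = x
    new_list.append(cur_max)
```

Running max ends at 20
`new_list` takes the values: [] → [4] → [4, 13] → [4, 13, 16] → [4, 13, 16, 20] → [4, 13, 16, 20, 20] → [4, 13, 16, 20, 20, 20]
So `new_list[-1]` = 20

Answer: 20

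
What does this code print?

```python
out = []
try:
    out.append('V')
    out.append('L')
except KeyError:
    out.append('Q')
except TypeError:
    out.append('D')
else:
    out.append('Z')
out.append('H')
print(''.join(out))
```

Execution trace: 'V' (try body) → 'L' (try body, no exception) → 'Z' (else) → 'H' (after the try/except). Output: VLZH

Answer: VLZH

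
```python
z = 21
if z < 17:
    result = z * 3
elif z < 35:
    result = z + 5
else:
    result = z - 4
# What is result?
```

Trace:
`z = 21` → z = 21
`if z < 17: ...` → z < 17 is False, z < 35 is True → result = 26
So result = 26

Answer: 26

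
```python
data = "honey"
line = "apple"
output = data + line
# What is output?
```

Trace:
`data = "honey"` → data = 'honey'
`line = "apple"` → line = 'apple'
`output = data + line` → output = 'honeyapple'
So output = 'honeyapple'

Answer: 'honeyapple'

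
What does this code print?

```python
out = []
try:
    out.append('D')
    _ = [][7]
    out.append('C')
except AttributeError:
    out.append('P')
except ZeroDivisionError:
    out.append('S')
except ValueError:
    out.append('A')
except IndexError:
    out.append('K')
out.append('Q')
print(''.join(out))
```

Execution trace: 'D' (try body) → 'K' (except IndexError) → 'Q' (after the try/except). Output: DKQ

Answer: DKQ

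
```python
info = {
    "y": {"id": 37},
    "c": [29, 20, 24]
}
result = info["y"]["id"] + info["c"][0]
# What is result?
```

Trace:
`info = { ...` → info = {'y': {'id': 37}, 'c': [29, 20, 24]}
`result = info["y"]["id"] + info["c"][0]` → result = 66
So result = 66

Answer: 66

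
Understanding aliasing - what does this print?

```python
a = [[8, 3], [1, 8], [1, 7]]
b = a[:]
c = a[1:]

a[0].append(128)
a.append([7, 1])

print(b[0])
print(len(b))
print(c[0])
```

Key concept: slice with nested mutation.
Step by step:
`a = [[8, 3], [1, 8], [1, 7]]` → a = [[8, 3], [1, 8], [1, 7]]
`b = a[:]` → b = [[8, 3], [1, 8], [1, 7]]
`c = a[1:]` → c = [[1, 8], [1, 7]]
`a[0].append(128)` → a = [[8, 3, 128], [1, 8], [1, 7]]; b = [[8, 3, 128], [1, 8], [1, 7]]
`a.append([7, 1])` → a = [[8, 3, 128], [1, 8], [1, 7], [7, 1]]
`print(b[0])` → prints [8, 3, 128]
`print(len(b))` → prints 3
`print(c[0])` → prints [1, 8]

Answer:
[8, 3, 128]
3
[1, 8]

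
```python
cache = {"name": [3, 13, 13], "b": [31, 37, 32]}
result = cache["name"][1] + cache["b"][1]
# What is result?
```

Trace:
`cache = {"name": [3, 13, 13], "b": [31, 37, 32]}` → cache = {'name': [3, 13, 13], 'b': [31, 37, 32]}
`result = cache["name"][1] + cache["b"][1]` → result = 50
So result = 50

Answer: 50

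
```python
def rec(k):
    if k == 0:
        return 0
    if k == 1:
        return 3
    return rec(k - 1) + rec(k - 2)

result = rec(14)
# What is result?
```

Build up from base cases: rec(0)=0, rec(1)=3, rec(2)=3, rec(3)=6, rec(4)=9, rec(5)=15, rec(6)=24, ..., rec(14)=1131

Answer: 1131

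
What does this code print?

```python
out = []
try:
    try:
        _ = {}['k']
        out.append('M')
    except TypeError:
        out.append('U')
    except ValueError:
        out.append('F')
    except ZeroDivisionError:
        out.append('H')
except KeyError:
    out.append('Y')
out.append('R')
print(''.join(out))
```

Execution trace: 'Y' (outer except KeyError) → 'R' (after the try/except). Output: YR

Answer: YR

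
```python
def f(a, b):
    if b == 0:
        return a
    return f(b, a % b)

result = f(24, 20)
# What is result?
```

f(24, 20) -> f(20, 4) -> f(4, 0) -> 4

Answer: 4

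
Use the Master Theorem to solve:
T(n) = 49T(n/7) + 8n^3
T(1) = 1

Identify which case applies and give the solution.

a=49, b=7, f(n)=8n^3. log_7(49) = 2. Since c=3 > 2 and the regularity condition holds (49(n/7)^3 = (49/7^3)n^3 with 49/7^3 < 1), Case 3 applies: T(n) = Θ(f(n)) = O(n^3).

Answer: O(n^3) - Case 3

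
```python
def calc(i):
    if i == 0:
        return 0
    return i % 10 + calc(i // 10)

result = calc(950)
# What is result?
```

Sum of digits of 950: 0 + 5 + 9 = 14

Answer: 14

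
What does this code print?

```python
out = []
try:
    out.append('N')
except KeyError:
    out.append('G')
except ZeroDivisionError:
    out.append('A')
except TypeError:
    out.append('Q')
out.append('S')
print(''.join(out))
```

Execution trace: 'N' (try body, no exception) → 'S' (after the try/except). Output: NS

Answer: NS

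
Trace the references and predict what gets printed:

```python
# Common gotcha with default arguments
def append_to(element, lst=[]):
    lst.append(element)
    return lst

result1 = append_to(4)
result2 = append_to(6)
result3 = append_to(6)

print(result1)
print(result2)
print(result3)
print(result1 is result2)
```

Key concept: mutable default argument gotcha.
Step by step:
`result1 = append_to(4)` → result1 = [4]
`result2 = append_to(6)` → result1 = [4, 6] (same object as result2); result2 = [4, 6] (same object as result1)
`result3 = append_to(6)` → result1 = [4, 6, 6] (same object as result2, result3); result2 = [4, 6, 6] (same object as result1, result3); result3 = [4, 6, 6] (same object as result1, result2)
`print(result1)` → prints [4, 6, 6]
`print(result2)` → prints [4, 6, 6]
`print(result3)` → prints [4, 6, 6]
`print(result1 is result2)` → prints True

Answer:
[4, 6, 6]
[4, 6, 6]
[4, 6, 6]
True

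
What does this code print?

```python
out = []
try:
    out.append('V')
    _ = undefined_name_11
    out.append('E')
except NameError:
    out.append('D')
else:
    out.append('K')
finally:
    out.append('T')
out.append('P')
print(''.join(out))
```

Execution trace: 'V' (try body) → 'D' (except NameError) → 'T' (finally) → 'P' (after the try/except). Output: VDTP

Answer: VDTP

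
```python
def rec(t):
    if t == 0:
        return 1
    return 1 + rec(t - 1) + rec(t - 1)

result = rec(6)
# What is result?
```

rec(t) = 1 + 2·rec(t-1), rec(0)=1. Closed form: (1+1)·2^6 - 1 = 127.

Answer: 127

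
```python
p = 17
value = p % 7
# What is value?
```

Trace:
`p = 17` → p = 17
`value = p % 7` → value = 3
So value = 3

Answer: 3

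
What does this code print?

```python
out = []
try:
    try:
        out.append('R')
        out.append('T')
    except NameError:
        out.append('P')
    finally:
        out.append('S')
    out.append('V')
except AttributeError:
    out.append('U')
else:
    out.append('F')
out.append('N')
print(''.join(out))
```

Execution trace: 'R' (inner try body) → 'T' (inner try body, no exception) → 'S' (inner finally) → 'V' (try body, no exception) → 'F' (else) → 'N' (after the try/except). Output: RTSVFN

Answer: RTSVFN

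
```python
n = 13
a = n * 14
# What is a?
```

Trace:
`n = 13` → n = 13
`a = n * 14` → a = 182
So a = 182

Answer: 182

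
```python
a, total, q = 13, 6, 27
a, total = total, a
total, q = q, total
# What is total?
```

Trace:
`a, total, q = 13, 6, 27` → a = 13; total = 6; q = 27
`a, total = total, a` → a = 6; total = 13
`total, q = q, total` → total = 27; q = 13
So total = 27

Answer: 27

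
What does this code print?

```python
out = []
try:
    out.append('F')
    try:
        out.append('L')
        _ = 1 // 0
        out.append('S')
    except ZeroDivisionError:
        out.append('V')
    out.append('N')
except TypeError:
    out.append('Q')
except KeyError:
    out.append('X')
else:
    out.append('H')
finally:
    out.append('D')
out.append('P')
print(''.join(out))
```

Execution trace: 'F' (try body) → 'L' (inner try body) → 'V' (inner except ZeroDivisionError) → 'N' (try body, no exception) → 'H' (else) → 'D' (finally) → 'P' (after the try/except). Output: FLVNHDP

Answer: FLVNHDP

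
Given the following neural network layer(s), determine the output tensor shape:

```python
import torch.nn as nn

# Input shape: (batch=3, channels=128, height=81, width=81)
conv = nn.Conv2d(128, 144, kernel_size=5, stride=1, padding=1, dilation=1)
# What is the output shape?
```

Input: (3, 128, 81, 81) -> Output: (3, 144, 79, 79)

Answer: (3, 144, 79, 79)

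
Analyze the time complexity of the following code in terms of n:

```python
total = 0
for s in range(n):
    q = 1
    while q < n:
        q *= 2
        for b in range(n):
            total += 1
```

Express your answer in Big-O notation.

Each loop level contributes: n × log n × n. Multiplying the contributions gives O(n^2 log n).

Answer: O(n^2 log n)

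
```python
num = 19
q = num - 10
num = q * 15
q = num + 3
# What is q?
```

Trace:
`num = 19` → num = 19
`q = num - 10` → q = 9
`num = q * 15` → num = 135
`q = num + 3` → q = 138
So q = 138

Answer: 138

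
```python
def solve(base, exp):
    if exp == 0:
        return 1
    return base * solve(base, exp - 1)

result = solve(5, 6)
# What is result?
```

solve(5, 6) = 5 * 5 * 5 * 5 * 5 * 5 = 15625

Answer: 15625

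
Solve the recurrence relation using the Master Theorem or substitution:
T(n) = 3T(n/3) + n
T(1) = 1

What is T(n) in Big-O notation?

By Master Theorem: a=3, b=3, f(n)=n. Since log_3(3) = 1 and f(n) = Θ(n^1), Case 2 applies. T(n) = O(n log n).

Answer: O(n log n)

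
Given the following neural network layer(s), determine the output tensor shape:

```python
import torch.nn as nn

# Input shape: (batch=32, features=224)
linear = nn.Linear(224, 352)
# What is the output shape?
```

Input: (32, 224) -> Output: (32, 352)

Answer: (32, 352)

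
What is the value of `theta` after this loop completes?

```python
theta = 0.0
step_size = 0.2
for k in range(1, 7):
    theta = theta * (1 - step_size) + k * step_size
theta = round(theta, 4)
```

Moving average with lr=0.2
`theta` takes the values: 0.0 → 0.2 → 0.56 → 1.048 → 1.6384 → 2.31072 → 3.048576 → 3.0486

Answer: 3.0486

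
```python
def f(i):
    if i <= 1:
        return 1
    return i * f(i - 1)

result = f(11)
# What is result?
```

f(11) = 11 * 10 * 9 * 8 * 7 * 6 * 5 * 4 * 3 * 2 * 1 = 39916800

Answer: 39916800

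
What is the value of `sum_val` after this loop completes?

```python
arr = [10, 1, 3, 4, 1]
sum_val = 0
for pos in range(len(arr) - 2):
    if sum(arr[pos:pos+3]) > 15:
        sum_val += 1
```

Count windows with sum > 15
`sum_val` takes the values: 0

Answer: 0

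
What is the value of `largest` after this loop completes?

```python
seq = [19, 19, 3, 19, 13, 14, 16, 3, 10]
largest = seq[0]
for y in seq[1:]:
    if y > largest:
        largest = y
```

Maximum of [19, 19, 3, 19, 13, 14, 16, 3, 10]
`largest` takes the values: 19

Answer: 19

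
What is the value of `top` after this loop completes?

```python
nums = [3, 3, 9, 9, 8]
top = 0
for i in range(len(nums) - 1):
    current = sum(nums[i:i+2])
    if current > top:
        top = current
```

Max sum of 2-element window in [3, 3, 9, 9, 8]
`top` takes the values: 0 → 6 → 12 → 18

Answer: 18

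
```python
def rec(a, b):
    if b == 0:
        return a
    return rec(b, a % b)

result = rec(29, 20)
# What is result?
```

rec(29, 20) -> rec(20, 9) -> rec(9, 2) -> rec(2, 1) -> rec(1, 0) -> 1

Answer: 1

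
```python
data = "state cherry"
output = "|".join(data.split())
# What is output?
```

Trace:
`data = "state cherry"` → data = 'state cherry'
`output = "|".join(data.split())` → output = 'state|cherry'
So output = 'state|cherry'

Answer: 'state|cherry'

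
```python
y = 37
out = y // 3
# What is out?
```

Trace:
`y = 37` → y = 37
`out = y // 3` → out = 12
So out = 12

Answer: 12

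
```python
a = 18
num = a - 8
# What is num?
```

Trace:
`a = 18` → a = 18
`num = a - 8` → num = 10
So num = 10

Answer: 10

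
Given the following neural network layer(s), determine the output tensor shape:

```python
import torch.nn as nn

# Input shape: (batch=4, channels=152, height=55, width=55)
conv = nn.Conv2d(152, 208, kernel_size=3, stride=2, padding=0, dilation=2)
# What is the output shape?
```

Input: (4, 152, 55, 55) -> Output: (4, 208, 26, 26)

Answer: (4, 208, 26, 26)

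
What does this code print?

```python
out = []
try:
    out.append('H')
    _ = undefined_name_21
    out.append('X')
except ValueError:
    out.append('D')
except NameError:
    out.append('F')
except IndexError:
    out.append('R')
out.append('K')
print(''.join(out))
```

Execution trace: 'H' (try body) → 'F' (except NameError) → 'K' (after the try/except). Output: HFK

Answer: HFK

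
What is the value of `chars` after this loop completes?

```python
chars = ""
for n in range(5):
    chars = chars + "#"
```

Repeat '#' 5 times
`chars` takes the values: "" → "#" → "##" → "###" → "####" → "#####"

Answer: "#####"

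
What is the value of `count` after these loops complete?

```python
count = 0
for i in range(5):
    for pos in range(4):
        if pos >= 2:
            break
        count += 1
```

Inner breaks at 2, outer runs 5 times
`count` takes the values: 0 → 1 → 2 → 3 → 4 → 5 → 6 → 7 → 8 → 9 → 10

Answer: 10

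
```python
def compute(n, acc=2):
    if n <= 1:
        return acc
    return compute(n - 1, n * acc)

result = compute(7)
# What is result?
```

Accumulator trace (n, acc): (7, 2) -> (6, 14) -> (5, 84) -> (4, 420) -> (3, 1680) -> (2, 5040) -> (1, 10080) -> return 10080

Answer: 10080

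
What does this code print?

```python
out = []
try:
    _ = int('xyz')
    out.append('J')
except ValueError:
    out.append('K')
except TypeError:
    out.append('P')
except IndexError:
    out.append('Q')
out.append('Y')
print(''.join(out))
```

Execution trace: 'K' (except ValueError) → 'Y' (after the try/except). Output: KY

Answer: KY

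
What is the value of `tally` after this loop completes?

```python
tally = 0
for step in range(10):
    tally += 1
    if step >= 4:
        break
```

Loop breaks when step reaches 4, tally is 5
`tally` takes the values: 0 → 1 → 2 → 3 → 4 → 5

Answer: 5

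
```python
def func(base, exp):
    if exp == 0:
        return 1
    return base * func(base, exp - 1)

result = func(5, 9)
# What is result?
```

func(5, 9) = 5 * 5 * 5 * 5 * 5 * 5 * 5 * 5 * 5 = 1953125

Answer: 1953125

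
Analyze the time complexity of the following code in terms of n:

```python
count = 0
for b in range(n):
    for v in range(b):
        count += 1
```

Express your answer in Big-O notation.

Each loop level contributes: n × n. Multiplying the contributions gives O(n^2).

Answer: O(n^2)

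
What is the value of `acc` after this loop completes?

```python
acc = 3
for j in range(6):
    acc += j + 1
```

Start at 3, add 1 to 6 = 24
`acc` takes the values: 3 → 4 → 6 → 9 → 13 → 18 → 24

Answer: 24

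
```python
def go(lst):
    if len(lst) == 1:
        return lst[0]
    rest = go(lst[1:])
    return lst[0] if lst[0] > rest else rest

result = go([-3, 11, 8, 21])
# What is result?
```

Recursive max over [-3, 11, 8, 21] = 21

Answer: 21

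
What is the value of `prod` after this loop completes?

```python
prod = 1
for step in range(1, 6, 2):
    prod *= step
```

Product of 1, 3, 5, ... up to 5
`prod` takes the values: 1 → 3 → 15

Answer: 15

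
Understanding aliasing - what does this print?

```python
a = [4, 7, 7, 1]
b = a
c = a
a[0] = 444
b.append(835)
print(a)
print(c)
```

Key concept: multiple aliases.
Step by step:
`a = [4, 7, 7, 1]` → a = [4, 7, 7, 1]
`b = a` → b = [4, 7, 7, 1] (same object as a)
`c = a` → c = [4, 7, 7, 1] (same object as a, b)
`a[0] = 444` → a = [444, 7, 7, 1] (same object as b, c); b = [444, 7, 7, 1] (same object as a, c); c = [444, 7, 7, 1] (same object as a, b)
`b.append(835)` → a = [444, 7, 7, 1, 835] (same object as b, c); b = [444, 7, 7, 1, 835] (same object as a, c); c = [444, 7, 7, 1, 835] (same object as a, b)
`print(a)` → prints [444, 7, 7, 1, 835]
`print(c)` → prints [444, 7, 7, 1, 835]

Answer:
[444, 7, 7, 1, 835]
[444, 7, 7, 1, 835]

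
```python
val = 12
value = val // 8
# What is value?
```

Trace:
`val = 12` → val = 12
`value = val // 8` → value = 1
So value = 1

Answer: 1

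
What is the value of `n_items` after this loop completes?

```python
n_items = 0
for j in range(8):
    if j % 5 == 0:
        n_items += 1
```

Count numbers divisible by 5 in range(8)
`n_items` takes the values: 0 → 1 → 2

Answer: 2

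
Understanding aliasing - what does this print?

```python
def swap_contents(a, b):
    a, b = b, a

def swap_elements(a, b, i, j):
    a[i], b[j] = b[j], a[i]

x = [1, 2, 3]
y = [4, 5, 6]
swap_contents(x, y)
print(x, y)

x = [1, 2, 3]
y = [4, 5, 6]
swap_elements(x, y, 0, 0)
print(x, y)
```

Key concept: parameter rebinding vs mutation.
Step by step:
`x = [1, 2, 3]` → x = [1, 2, 3]
`y = [4, 5, 6]` → y = [4, 5, 6]
`swap_contents(x, y)` → no visible change to tracked variables
`print(x, y)` → prints [1, 2, 3] [4, 5, 6]
`x = [1, 2, 3]` → x = [1, 2, 3]
`y = [4, 5, 6]` → y = [4, 5, 6]
`swap_elements(x, y, 0, 0)` → x = [4, 2, 3]; y = [1, 5, 6]
`print(x, y)` → prints [4, 2, 3] [1, 5, 6]

Answer:
[1, 2, 3] [4, 5, 6]
[4, 2, 3] [1, 5, 6]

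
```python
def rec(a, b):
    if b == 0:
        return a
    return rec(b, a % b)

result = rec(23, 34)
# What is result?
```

rec(23, 34) -> rec(34, 23) -> rec(23, 11) -> rec(11, 1) -> rec(1, 0) -> 1

Answer: 1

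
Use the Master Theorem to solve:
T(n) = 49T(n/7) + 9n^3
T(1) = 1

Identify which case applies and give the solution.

a=49, b=7, f(n)=9n^3. log_7(49) = 2. Since c=3 > 2 and the regularity condition holds (49(n/7)^3 = (49/7^3)n^3 with 49/7^3 < 1), Case 3 applies: T(n) = Θ(f(n)) = O(n^3).

Answer: O(n^3) - Case 3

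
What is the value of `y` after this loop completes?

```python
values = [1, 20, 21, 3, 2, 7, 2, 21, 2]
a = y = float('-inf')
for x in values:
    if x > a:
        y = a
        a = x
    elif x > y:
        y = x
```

Second largest (with repeats) in [1, 20, 21, 3, 2, 7, 2, 21, 2]
`y` takes the values: -inf → 1 → 20 → 21

Answer: 21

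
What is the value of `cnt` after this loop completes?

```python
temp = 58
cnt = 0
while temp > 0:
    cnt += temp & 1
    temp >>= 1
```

Count set bits in 58 (binary: 0b111010)
`cnt` takes the values: 0 → 1 → 2 → 3 → 4

Answer: 4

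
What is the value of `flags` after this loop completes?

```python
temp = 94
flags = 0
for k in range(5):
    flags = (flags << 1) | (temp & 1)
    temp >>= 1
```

Reverse lowest 5 bits of 94
`flags` takes the values: 0 → 1 → 3 → 7 → 15

Answer: 15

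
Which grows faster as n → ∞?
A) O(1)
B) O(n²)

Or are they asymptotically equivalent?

O(1) vs O(n²): Higher order terms dominate.

Answer: B) O(n²) grows faster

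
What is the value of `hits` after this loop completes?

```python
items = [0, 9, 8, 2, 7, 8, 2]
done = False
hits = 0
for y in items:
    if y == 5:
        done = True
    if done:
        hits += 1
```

Count elements after first 5 in [0, 9, 8, 2, 7, 8, 2]
`hits` takes the values: 0

Answer: 0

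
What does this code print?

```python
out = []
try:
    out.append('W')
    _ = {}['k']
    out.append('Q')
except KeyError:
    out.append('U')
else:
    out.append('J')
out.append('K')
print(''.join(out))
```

Execution trace: 'W' (try body) → 'U' (except KeyError) → 'K' (after the try/except). Output: WUK

Answer: WUK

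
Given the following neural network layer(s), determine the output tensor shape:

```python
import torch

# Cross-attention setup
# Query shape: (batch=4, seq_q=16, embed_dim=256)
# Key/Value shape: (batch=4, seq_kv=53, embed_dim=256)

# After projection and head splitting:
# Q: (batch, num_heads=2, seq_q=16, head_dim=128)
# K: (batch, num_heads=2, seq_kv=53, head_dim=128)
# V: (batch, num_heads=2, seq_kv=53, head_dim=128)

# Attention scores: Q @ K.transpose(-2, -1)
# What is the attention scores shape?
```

Input: (4, 16, 256) -> Output: (4, 2, 16, 53)

Answer: (4, 2, 16, 53)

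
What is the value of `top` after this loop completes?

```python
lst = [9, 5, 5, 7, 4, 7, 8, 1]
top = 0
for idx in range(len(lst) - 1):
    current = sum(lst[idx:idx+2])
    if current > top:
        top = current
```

Max sum of 2-element window in [9, 5, 5, 7, 4, 7, 8, 1]
`top` takes the values: 0 → 14 → 15

Answer: 15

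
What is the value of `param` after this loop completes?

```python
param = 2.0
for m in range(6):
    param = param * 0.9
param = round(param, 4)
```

Exponential decay: 2.0 * 0.9^6
`param` takes the values: 2.0 → 1.8 → 1.62 → 1.458 → 1.3122 → 1.18098 → 1.062882 → 1.0629

Answer: 1.0629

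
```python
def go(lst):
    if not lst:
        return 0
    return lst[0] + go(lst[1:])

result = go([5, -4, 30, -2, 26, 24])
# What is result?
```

5 + (-4) + 30 + (-2) + 26 + 24 + 0 = 79

Answer: 79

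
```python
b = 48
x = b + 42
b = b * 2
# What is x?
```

Trace:
`b = 48` → b = 48
`x = b + 42` → x = 90
`b = b * 2` → b = 96
So x = 90

Answer: 90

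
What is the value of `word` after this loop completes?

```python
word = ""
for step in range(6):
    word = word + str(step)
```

Concatenate digits 0 to 5
`word` takes the values: "" → "0" → "01" → "012" → "0123" → "01234" → "012345"

Answer: "012345"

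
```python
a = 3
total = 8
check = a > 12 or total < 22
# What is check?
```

Trace:
`a = 3` → a = 3
`total = 8` → total = 8
`check = a > 12 or total < 22` → check = True
So check = True

Answer: True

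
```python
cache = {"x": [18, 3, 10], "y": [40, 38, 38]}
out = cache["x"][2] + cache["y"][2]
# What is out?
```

Trace:
`cache = {"x": [18, 3, 10], "y": [40, 38, 38]}` → cache = {'x': [18, 3, 10], 'y': [40, 38, 38]}
`out = cache["x"][2] + cache["y"][2]` → out = 48
So out = 48

Answer: 48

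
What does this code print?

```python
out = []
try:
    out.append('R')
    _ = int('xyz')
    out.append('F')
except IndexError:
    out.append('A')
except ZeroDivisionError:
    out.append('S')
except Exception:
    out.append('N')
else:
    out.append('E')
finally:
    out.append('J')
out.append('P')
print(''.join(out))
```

Execution trace: 'R' (try body) → 'N' (except Exception) → 'J' (finally) → 'P' (after the try/except). Output: RNJP

Answer: RNJP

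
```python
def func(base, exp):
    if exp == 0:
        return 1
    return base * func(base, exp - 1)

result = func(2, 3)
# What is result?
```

func(2, 3) = 2 * 2 * 2 = 8

Answer: 8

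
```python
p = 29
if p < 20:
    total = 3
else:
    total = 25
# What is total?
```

Trace:
`p = 29` → p = 29
`if p < 20: ...` → p < 20 is False, take else branch → total = 25
So total = 25

Answer: 25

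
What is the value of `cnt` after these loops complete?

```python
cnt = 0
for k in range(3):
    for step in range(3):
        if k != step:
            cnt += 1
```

3² - 3 (exclude diagonal)
`cnt` takes the values: 0 → 1 → 2 → 3 → 4 → 5 → 6

Answer: 6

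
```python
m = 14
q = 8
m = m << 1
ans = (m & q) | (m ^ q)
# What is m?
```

Trace:
`m = 14` → m = 14
`q = 8` → q = 8
`m = m << 1` → m = 28
`ans = (m & q) | (m ^ q)` → ans = 28
So m = 28

Answer: 28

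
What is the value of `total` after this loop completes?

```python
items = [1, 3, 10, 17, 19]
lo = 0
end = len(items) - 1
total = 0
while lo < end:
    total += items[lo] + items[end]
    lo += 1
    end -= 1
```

Sum of pairs from ends
`total` takes the values: 0 → 20 → 40

Answer: 40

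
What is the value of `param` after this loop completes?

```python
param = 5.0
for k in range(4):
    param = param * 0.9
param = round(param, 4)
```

Exponential decay: 5.0 * 0.9^4
`param` takes the values: 5.0 → 4.5 → 4.05 → 3.645 → 3.2805

Answer: 3.2805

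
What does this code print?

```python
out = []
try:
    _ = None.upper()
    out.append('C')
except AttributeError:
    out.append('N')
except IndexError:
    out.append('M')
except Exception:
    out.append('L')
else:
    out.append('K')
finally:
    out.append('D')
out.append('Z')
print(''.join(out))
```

Execution trace: 'N' (except AttributeError) → 'D' (finally) → 'Z' (after the try/except). Output: NDZ

Answer: NDZ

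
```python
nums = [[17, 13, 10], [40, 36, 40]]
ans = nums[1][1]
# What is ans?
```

Trace:
`nums = [[17, 13, 10], [40, 36, 40]]` → nums = [[17, 13, 10], [40, 36, 40]]
`ans = nums[1][1]` → ans = 36
So ans = 36

Answer: 36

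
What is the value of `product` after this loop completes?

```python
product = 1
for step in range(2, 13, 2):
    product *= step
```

Product of even numbers 2 to 12
`product` takes the values: 1 → 2 → 8 → 48 → 384 → 3840 → 46080

Answer: 46080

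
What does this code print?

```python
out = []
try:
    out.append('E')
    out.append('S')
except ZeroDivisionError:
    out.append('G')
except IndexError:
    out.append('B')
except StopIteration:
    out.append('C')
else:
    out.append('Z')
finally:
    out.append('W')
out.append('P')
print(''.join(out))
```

Execution trace: 'E' (try body) → 'S' (try body, no exception) → 'Z' (else) → 'W' (finally) → 'P' (after the try/except). Output: ESZWP

Answer: ESZWP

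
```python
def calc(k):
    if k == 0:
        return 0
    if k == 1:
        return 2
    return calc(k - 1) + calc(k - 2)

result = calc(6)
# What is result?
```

Build up from base cases: calc(0)=0, calc(1)=2, calc(2)=2, calc(3)=4, calc(4)=6, calc(5)=10, calc(6)=16

Answer: 16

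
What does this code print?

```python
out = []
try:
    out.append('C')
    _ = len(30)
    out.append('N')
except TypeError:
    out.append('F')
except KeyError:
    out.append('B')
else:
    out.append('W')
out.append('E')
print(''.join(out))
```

Execution trace: 'C' (try body) → 'F' (except TypeError) → 'E' (after the try/except). Output: CFE

Answer: CFE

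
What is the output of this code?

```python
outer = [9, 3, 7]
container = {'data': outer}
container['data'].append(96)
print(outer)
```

Key concept: dict holds reference to list.
Step by step:
`outer = [9, 3, 7]` → outer = [9, 3, 7]
`container = {'data': outer}` → container = {'data': [9, 3, 7]}
`container['data'].append(96)` → outer = [9, 3, 7, 96]; container = {'data': [9, 3, 7, 96]}
`print(outer)` → prints [9, 3, 7, 96]

Answer: [9, 3, 7, 96]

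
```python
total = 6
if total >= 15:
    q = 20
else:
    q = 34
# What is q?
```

Trace:
`total = 6` → total = 6
`if total >= 15: ...` → total >= 15 is False, take else branch → q = 34
So q = 34

Answer: 34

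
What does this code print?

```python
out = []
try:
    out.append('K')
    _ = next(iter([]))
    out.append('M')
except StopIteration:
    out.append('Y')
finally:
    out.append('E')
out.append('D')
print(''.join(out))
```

Execution trace: 'K' (try body) → 'Y' (except StopIteration) → 'E' (finally) → 'D' (after the try/except). Output: KYED

Answer: KYED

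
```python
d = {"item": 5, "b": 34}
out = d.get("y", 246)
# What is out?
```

Trace:
`d = {"item": 5, "b": 34}` → d = {'item': 5, 'b': 34}
`out = d.get("y", 246)` → out = 246
So out = 246

Answer: 246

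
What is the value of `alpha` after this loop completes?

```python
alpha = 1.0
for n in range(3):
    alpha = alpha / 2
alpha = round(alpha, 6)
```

Halving LR 3 times: 1 / 2^3
`alpha` takes the values: 1.0 → 0.5 → 0.25 → 0.125

Answer: 0.125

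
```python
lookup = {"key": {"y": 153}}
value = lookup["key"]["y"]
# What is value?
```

Trace:
`lookup = {"key": {"y": 153}}` → lookup = {'key': {'y': 153}}
`value = lookup["key"]["y"]` → value = 153
So value = 153

Answer: 153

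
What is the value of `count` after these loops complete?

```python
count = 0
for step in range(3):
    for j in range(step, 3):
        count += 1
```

Upper triangle: 3 + 2 + ... + 1
`count` takes the values: 0 → 1 → 2 → 3 → 4 → 5 → 6

Answer: 6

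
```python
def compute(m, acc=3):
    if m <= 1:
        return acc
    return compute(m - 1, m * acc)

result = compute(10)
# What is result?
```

Accumulator trace (n, acc): (10, 3) -> (9, 30) -> (8, 270) -> (7, 2160) -> (6, 15120) -> (5, 90720) -> (4, 453600) -> (3, 1814400) -> (2, 5443200) -> (1, 10886400) -> return 10886400

Answer: 10886400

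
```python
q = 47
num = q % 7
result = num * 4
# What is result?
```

Trace:
`q = 47` → q = 47
`num = q % 7` → num = 5
`result = num * 4` → result = 20
So result = 20

Answer: 20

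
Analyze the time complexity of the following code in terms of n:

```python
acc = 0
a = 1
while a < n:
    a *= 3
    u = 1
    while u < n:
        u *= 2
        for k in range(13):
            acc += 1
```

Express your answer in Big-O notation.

Each loop level contributes: log n × log n × 1. Multiplying the contributions gives O(log² n).

Answer: O(log² n)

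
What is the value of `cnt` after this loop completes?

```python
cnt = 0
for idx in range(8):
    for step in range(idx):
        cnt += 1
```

Triangle number: 0+1+2+...+7
`cnt` takes the values: 0 → 1 → 2 → 3 → 4 → 5 → 6 → 7 → 8 → 9 → 10 → 11 → 12 → 13 → 14 → 15 → 16 → 17 → 18 → 19 → 20 → 21 → 22 → 23 → 24 → 25 → 26 → 27 → 28

Answer: 28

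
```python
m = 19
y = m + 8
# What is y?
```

Trace:
`m = 19` → m = 19
`y = m + 8` → y = 27
So y = 27

Answer: 27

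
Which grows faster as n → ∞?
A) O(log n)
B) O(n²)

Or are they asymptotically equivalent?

O(log n) vs O(n²): Higher order terms dominate.

Answer: B) O(n²) grows faster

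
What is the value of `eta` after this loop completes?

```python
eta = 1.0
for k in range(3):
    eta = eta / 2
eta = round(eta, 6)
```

Halving LR 3 times: 1 / 2^3
`eta` takes the values: 1.0 → 0.5 → 0.25 → 0.125

Answer: 0.125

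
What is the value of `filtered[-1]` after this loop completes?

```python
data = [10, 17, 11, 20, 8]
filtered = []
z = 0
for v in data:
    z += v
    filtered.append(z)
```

Cumulative sum ends at 66
`filtered` takes the values: [] → [10] → [10, 27] → [10, 27, 38] → [10, 27, 38, 58] → [10, 27, 38, 58, 66]
So `filtered[-1]` = 66

Answer: 66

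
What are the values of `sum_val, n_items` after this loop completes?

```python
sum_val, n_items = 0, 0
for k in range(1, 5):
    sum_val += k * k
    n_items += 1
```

Sum of squares and count
`sum_val, n_items` takes the values: (0, 0) → (1, 0) → (1, 1) → (5, 1) → (5, 2) → (14, 2) → (14, 3) → (30, 3) → (30, 4)

Answer: 30, 4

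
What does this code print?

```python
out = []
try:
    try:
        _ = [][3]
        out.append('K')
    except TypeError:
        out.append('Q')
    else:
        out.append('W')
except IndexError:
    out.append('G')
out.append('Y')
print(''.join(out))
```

Execution trace: 'G' (outer except IndexError) → 'Y' (after the try/except). Output: GY

Answer: GY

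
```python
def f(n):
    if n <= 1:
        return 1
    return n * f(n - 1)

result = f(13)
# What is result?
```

f(13) = 13 * 12 * 11 * 10 * 9 * 8 * 7 * 6 * 5 * 4 * 3 * 2 * 1 = 6227020800

Answer: 6227020800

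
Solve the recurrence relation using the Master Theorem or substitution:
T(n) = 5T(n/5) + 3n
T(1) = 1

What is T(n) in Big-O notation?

By Master Theorem: a=5, b=5, f(n)=3n. Since log_5(5) = 1 and f(n) = Θ(n^1), Case 2 applies. T(n) = O(n log n).

Answer: O(n log n)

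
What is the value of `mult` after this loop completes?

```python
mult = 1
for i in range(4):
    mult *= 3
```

3^4 = 81
`mult` takes the values: 1 → 3 → 9 → 27 → 81

Answer: 81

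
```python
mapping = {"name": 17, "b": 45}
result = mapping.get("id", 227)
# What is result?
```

Trace:
`mapping = {"name": 17, "b": 45}` → mapping = {'name': 17, 'b': 45}
`result = mapping.get("id", 227)` → result = 227
So result = 227

Answer: 227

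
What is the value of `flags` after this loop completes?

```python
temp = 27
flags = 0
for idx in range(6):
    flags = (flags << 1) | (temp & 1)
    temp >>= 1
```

Reverse lowest 6 bits of 27
`flags` takes the values: 0 → 1 → 3 → 6 → 13 → 27 → 54

Answer: 54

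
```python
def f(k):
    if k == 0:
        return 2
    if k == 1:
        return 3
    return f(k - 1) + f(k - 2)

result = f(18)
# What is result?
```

Build up from base cases: f(0)=2, f(1)=3, f(2)=5, f(3)=8, f(4)=13, f(5)=21, f(6)=34, ..., f(18)=10946

Answer: 10946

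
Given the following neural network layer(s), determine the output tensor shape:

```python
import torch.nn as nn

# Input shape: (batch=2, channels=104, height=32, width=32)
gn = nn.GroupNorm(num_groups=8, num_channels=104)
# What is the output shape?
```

Input: (2, 104, 32, 32) -> Output: (2, 104, 32, 32)

Answer: (2, 104, 32, 32)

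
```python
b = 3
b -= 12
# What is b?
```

Trace:
`b = 3` → b = 3
`b -= 12` → b = -9
So b = -9

Answer: -9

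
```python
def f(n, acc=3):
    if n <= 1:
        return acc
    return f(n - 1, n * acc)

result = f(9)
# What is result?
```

Accumulator trace (n, acc): (9, 3) -> (8, 27) -> (7, 216) -> (6, 1512) -> (5, 9072) -> (4, 45360) -> (3, 181440) -> (2, 544320) -> (1, 1088640) -> return 1088640

Answer: 1088640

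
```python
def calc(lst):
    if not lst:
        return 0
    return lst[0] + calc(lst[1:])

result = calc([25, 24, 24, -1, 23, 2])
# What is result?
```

25 + 24 + 24 + (-1) + 23 + 2 + 0 = 97

Answer: 97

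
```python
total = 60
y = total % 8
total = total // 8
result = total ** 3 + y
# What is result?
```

Trace:
`total = 60` → total = 60
`y = total % 8` → y = 4
`total = total // 8` → total = 7
`result = total ** 3 + y` → result = 347
So result = 347

Answer: 347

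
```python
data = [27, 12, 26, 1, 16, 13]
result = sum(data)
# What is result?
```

Trace:
`data = [27, 12, 26, 1, 16, 13]` → data = [27, 12, 26, 1, 16, 13]
`result = sum(data)` → result = 95
So result = 95

Answer: 95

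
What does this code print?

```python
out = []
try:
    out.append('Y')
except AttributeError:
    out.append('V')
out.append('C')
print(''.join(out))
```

Execution trace: 'Y' (try body, no exception) → 'C' (after the try/except). Output: YC

Answer: YC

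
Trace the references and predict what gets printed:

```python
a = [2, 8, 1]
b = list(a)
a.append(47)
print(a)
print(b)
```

Key concept: list() constructor creates copy.
Step by step:
`a = [2, 8, 1]` → a = [2, 8, 1]
`b = list(a)` → b = [2, 8, 1]
`a.append(47)` → a = [2, 8, 1, 47]
`print(a)` → prints [2, 8, 1, 47]
`print(b)` → prints [2, 8, 1]

Answer:
[2, 8, 1, 47]
[2, 8, 1]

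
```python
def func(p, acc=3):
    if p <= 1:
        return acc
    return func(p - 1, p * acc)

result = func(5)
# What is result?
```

Accumulator trace (n, acc): (5, 3) -> (4, 15) -> (3, 60) -> (2, 180) -> (1, 360) -> return 360

Answer: 360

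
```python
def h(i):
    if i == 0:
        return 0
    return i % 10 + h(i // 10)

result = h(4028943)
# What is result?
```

Sum of digits of 4028943: 3 + 4 + 9 + 8 + 2 + 0 + 4 = 30

Answer: 30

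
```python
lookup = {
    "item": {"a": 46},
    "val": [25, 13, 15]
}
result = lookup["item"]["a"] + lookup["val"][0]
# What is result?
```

Trace:
`lookup = { ...` → lookup = {'item': {'a': 46}, 'val': [25, 13, 15]}
`result = lookup["item"]["a"] + lookup["val"][0]` → result = 71
So result = 71

Answer: 71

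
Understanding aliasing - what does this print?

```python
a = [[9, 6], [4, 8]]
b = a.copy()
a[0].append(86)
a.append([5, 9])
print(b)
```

Key concept: shallow copy with nested lists.
Step by step:
`a = [[9, 6], [4, 8]]` → a = [[9, 6], [4, 8]]
`b = a.copy()` → b = [[9, 6], [4, 8]]
`a[0].append(86)` → a = [[9, 6, 86], [4, 8]]; b = [[9, 6, 86], [4, 8]]
`a.append([5, 9])` → a = [[9, 6, 86], [4, 8], [5, 9]]
`print(b)` → prints [[9, 6, 86], [4, 8]]

Answer: [[9, 6, 86], [4, 8]]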